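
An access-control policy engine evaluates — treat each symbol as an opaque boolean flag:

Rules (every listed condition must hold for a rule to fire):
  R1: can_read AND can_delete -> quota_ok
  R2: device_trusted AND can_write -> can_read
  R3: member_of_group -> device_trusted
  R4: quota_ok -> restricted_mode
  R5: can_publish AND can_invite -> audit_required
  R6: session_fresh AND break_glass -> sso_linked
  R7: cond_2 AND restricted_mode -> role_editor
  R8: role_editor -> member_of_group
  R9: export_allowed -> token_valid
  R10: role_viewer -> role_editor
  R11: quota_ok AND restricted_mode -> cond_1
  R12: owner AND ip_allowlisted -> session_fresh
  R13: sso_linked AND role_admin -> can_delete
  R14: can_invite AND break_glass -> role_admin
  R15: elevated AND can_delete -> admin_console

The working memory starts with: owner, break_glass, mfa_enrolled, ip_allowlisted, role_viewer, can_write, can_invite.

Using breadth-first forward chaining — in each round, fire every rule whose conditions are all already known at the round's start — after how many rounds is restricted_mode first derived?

6

Round 1: R10 [role_viewer -> role_editor]; R12 [owner AND ip_allowlisted -> session_fresh]; R14 [can_invite AND break_glass -> role_admin]. New: role_editor, session_fresh, role_admin.
Round 2: R6 [session_fresh AND break_glass -> sso_linked]; R8 [role_editor -> member_of_group]. New: sso_linked, member_of_group.
Round 3: R3 [member_of_group -> device_trusted]; R13 [sso_linked AND role_admin -> can_delete]. New: device_trusted, can_delete.
Round 4: R2 [device_trusted AND can_write -> can_read]. New: can_read.
Round 5: R1 [can_read AND can_delete -> quota_ok]. New: quota_ok.
Round 6: R4 [quota_ok -> restricted_mode]. New: restricted_mode.
restricted_mode first appears in round 6.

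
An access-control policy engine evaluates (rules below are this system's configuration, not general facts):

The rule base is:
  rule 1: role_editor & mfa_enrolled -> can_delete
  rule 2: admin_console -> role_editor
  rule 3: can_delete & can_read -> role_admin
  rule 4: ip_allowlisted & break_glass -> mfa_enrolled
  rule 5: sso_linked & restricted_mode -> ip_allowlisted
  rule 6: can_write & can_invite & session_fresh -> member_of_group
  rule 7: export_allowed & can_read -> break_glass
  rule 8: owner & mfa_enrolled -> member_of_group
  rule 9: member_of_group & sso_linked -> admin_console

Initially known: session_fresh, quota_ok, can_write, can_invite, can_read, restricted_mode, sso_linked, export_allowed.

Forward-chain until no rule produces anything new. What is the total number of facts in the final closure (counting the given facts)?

16

Round 1 fires rule 5, rule 6, rule 7, giving ip_allowlisted, member_of_group, break_glass.
Round 2 fires rule 4, rule 9, giving mfa_enrolled, admin_console.
Round 3 fires rule 2, giving role_editor.
Round 4 fires rule 1, giving can_delete.
Round 5 fires rule 3, giving role_admin.
Closure: {admin_console, break_glass, can_delete, can_invite, can_read, can_write, export_allowed, ip_allowlisted, member_of_group, mfa_enrolled, quota_ok, restricted_mode, role_admin, role_editor, session_fresh, sso_linked} — 16 facts.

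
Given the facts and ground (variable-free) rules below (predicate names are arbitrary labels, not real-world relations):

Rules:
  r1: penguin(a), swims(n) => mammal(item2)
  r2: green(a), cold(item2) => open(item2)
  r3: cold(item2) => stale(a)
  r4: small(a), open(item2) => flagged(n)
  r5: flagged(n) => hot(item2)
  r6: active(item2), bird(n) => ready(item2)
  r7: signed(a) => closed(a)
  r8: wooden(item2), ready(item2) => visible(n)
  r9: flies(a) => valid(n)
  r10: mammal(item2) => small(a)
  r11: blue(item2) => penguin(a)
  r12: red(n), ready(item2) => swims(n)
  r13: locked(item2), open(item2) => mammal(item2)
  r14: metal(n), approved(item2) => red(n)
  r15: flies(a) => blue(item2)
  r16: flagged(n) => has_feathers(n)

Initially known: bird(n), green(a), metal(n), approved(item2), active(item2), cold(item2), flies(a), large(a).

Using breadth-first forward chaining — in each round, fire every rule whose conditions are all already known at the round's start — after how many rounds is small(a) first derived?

[1] r2 [green(a), cold(item2) => open(item2)]; r3 [cold(item2) => stale(a)]; r6 [active(item2), bird(n) => ready(item2)]; r9 [flies(a) => valid(n)]; r14 [metal(n), approved(item2) => red(n)]; r15 [flies(a) => blue(item2)]. ⇒ new: open(item2), stale(a), ready(item2), valid(n), red(n), blue(item2).
[2] r11 [blue(item2) => penguin(a)]; r12 [red(n), ready(item2) => swims(n)]. ⇒ new: penguin(a), swims(n).
[3] r1 [penguin(a), swims(n) => mammal(item2)]. ⇒ new: mammal(item2).
[4] r10 [mammal(item2) => small(a)]. ⇒ new: small(a).
small(a) first appears in round 4.

4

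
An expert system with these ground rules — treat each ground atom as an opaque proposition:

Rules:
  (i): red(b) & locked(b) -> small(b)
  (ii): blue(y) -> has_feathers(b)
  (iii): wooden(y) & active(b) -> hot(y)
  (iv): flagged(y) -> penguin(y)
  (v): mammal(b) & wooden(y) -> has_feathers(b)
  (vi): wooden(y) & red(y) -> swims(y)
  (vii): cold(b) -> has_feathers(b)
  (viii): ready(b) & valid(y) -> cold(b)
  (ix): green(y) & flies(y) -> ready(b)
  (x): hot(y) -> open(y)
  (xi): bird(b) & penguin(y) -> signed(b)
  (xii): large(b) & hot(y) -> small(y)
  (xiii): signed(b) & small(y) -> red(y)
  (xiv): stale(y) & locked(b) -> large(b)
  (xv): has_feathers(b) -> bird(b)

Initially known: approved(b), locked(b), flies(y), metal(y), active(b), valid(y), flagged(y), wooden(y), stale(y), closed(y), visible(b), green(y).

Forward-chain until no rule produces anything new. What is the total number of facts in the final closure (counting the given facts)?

24

Round 1: (iii) [wooden(y) & active(b) -> hot(y)]; (iv) [flagged(y) -> penguin(y)]; (ix) [green(y) & flies(y) -> ready(b)]; (xiv) [stale(y) & locked(b) -> large(b)]. New: hot(y), penguin(y), ready(b), large(b).
Round 2: (viii) [ready(b) & valid(y) -> cold(b)]; (x) [hot(y) -> open(y)]; (xii) [large(b) & hot(y) -> small(y)]. New: cold(b), open(y), small(y).
Round 3: (vii) [cold(b) -> has_feathers(b)]. New: has_feathers(b).
Round 4: (xv) [has_feathers(b) -> bird(b)]. New: bird(b).
Round 5: (xi) [bird(b) & penguin(y) -> signed(b)]. New: signed(b).
Round 6: (xiii) [signed(b) & small(y) -> red(y)]. New: red(y).
Round 7: (vi) [wooden(y) & red(y) -> swims(y)]. New: swims(y).
Closure: {active(b), approved(b), bird(b), closed(y), cold(b), flagged(y), flies(y), green(y), has_feathers(b), hot(y), large(b), locked(b), metal(y), open(y), penguin(y), ready(b), red(y), signed(b), small(y), stale(y), swims(y), valid(y), visible(b), wooden(y)} — 24 facts.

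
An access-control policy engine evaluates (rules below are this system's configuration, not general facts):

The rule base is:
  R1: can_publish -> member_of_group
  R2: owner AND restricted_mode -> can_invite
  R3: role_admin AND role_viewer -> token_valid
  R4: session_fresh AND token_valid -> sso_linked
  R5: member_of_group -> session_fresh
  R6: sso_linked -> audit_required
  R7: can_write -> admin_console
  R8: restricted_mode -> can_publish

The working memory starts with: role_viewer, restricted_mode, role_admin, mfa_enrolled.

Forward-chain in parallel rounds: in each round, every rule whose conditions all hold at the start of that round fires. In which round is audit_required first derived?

5

Round 1 — R3, R8, derive token_valid, can_publish.
Round 2 — R1, derive member_of_group.
Round 3 — R5, derive session_fresh.
Round 4 — R4, derive sso_linked.
Round 5 — R6, derive audit_required.
audit_required first appears in round 5.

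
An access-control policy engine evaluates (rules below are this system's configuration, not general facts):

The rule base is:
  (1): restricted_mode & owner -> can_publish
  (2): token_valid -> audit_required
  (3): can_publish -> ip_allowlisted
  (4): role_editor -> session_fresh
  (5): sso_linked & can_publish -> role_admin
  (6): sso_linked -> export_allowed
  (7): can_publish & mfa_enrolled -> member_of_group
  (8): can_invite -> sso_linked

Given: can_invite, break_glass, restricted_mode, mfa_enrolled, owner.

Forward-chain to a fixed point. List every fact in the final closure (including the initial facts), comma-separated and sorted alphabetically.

[1] (1) [restricted_mode & owner -> can_publish]; (8) [can_invite -> sso_linked]. ⇒ new: can_publish, sso_linked.
[2] (3) [can_publish -> ip_allowlisted]; (5) [sso_linked & can_publish -> role_admin]; (6) [sso_linked -> export_allowed]; (7) [can_publish & mfa_enrolled -> member_of_group]. ⇒ new: ip_allowlisted, role_admin, export_allowed, member_of_group.

break_glass, can_invite, can_publish, export_allowed, ip_allowlisted, member_of_group, mfa_enrolled, owner, restricted_mode, role_admin, sso_linked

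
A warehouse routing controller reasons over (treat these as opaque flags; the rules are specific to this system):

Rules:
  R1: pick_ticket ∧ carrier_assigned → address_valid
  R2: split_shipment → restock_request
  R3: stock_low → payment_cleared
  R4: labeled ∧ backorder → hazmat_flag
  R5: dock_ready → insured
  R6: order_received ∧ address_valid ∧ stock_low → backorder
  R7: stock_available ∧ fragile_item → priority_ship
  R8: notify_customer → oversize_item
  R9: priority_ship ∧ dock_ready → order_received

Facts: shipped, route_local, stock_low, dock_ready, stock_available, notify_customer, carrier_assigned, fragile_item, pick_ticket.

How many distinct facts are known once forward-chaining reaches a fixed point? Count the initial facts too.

[1] R1 [pick_ticket ∧ carrier_assigned → address_valid]; R3 [stock_low → payment_cleared]; R5 [dock_ready → insured]; R7 [stock_available ∧ fragile_item → priority_ship]; R8 [notify_customer → oversize_item]. ⇒ new: address_valid, payment_cleared, insured, priority_ship, oversize_item.
[2] R9 [priority_ship ∧ dock_ready → order_received]. ⇒ new: order_received.
[3] R6 [order_received ∧ address_valid ∧ stock_low → backorder]. ⇒ new: backorder.
Closure: {address_valid, backorder, carrier_assigned, dock_ready, fragile_item, insured, notify_customer, order_received, oversize_item, payment_cleared, pick_ticket, priority_ship, route_local, shipped, stock_available, stock_low} — 16 facts.

16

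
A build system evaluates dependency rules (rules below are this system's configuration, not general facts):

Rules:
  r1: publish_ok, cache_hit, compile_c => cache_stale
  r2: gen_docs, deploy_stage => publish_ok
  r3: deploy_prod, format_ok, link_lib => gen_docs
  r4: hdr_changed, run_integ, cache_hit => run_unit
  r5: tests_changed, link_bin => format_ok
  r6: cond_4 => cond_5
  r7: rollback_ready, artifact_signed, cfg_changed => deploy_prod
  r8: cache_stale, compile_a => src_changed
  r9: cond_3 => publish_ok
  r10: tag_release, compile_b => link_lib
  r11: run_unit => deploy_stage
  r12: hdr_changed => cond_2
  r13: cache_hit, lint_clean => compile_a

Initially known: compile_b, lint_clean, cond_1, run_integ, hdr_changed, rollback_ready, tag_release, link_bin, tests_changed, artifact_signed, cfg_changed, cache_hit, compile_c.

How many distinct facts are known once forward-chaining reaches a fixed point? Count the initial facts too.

Round 1 — r4, r5, r7, r10, r12, r13, derive run_unit, format_ok, deploy_prod, link_lib, cond_2, compile_a.
Round 2 — r3, r11, derive gen_docs, deploy_stage.
Round 3 — r2, derive publish_ok.
Round 4 — r1, derive cache_stale.
Round 5 — r8, derive src_changed.
Closure: {artifact_signed, cache_hit, cache_stale, cfg_changed, compile_a, compile_b, compile_c, cond_1, cond_2, deploy_prod, deploy_stage, format_ok, gen_docs, hdr_changed, link_bin, link_lib, lint_clean, publish_ok, rollback_ready, run_integ, run_unit, src_changed, tag_release, tests_changed} — 24 facts.

24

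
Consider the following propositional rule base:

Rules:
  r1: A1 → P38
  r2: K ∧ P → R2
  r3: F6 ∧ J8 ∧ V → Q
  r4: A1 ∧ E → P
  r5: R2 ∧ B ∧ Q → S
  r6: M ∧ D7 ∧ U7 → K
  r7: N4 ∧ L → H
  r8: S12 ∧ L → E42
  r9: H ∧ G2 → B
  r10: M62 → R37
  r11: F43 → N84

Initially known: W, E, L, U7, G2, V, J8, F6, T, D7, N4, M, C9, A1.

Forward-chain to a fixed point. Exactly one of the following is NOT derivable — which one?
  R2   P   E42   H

Round 1: r1 [A1 → P38]; r3 [F6 ∧ J8 ∧ V → Q]; r4 [A1 ∧ E → P]; r6 [M ∧ D7 ∧ U7 → K]; r7 [N4 ∧ L → H]. Adds P38, Q, P, K, H.
Round 2: r2 [K ∧ P → R2]; r9 [H ∧ G2 → B]. Adds R2, B.
Round 3: r5 [R2 ∧ B ∧ Q → S]. Adds S.
Derived: H (round 1), P (round 1), R2 (round 2). E42 never appears in any round.

E42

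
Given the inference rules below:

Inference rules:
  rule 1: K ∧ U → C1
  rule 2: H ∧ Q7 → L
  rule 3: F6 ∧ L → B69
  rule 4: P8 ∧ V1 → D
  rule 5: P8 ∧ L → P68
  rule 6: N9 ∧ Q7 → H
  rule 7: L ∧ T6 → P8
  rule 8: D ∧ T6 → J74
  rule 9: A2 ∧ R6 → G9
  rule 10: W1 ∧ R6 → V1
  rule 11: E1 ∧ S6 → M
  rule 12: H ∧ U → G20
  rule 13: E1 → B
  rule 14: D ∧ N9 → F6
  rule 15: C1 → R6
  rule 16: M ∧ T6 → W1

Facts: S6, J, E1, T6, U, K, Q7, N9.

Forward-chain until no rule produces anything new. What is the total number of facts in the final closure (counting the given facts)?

[1] rule 1 [K ∧ U → C1]; rule 6 [N9 ∧ Q7 → H]; rule 11 [E1 ∧ S6 → M]; rule 13 [E1 → B]. ⇒ new: C1, H, M, B.
[2] rule 2 [H ∧ Q7 → L]; rule 12 [H ∧ U → G20]; rule 15 [C1 → R6]; rule 16 [M ∧ T6 → W1]. ⇒ new: L, G20, R6, W1.
[3] rule 7 [L ∧ T6 → P8]; rule 10 [W1 ∧ R6 → V1]. ⇒ new: P8, V1.
[4] rule 4 [P8 ∧ V1 → D]; rule 5 [P8 ∧ L → P68]. ⇒ new: D, P68.
[5] rule 8 [D ∧ T6 → J74]; rule 14 [D ∧ N9 → F6]. ⇒ new: J74, F6.
[6] rule 3 [F6 ∧ L → B69]. ⇒ new: B69.
Closure: {B, B69, C1, D, E1, F6, G20, H, J, J74, K, L, M, N9, P68, P8, Q7, R6, S6, T6, U, V1, W1} — 23 facts.

23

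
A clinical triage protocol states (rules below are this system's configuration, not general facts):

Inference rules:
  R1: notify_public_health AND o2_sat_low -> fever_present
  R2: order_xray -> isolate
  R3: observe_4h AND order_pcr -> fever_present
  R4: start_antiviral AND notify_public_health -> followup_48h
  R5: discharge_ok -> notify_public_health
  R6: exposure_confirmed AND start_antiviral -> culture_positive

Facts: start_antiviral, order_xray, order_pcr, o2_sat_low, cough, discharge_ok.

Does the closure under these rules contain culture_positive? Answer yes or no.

no

[1] R2 [order_xray -> isolate]; R5 [discharge_ok -> notify_public_health]. ⇒ new: isolate, notify_public_health.
[2] R1 [notify_public_health AND o2_sat_low -> fever_present]; R4 [start_antiviral AND notify_public_health -> followup_48h]. ⇒ new: fever_present, followup_48h.
Fixed point reached. culture_positive is concluded only by R6; R6 needs exposure_confirmed (never derived).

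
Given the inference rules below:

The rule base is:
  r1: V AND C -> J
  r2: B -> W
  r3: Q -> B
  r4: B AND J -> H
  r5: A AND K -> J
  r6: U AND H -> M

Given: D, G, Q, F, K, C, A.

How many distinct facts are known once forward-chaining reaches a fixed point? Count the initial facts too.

Round 1 — r3, r5, derive B, J.
Round 2 — r2, r4, derive W, H.
Closure: {A, B, C, D, F, G, H, J, K, Q, W} — 11 facts.

11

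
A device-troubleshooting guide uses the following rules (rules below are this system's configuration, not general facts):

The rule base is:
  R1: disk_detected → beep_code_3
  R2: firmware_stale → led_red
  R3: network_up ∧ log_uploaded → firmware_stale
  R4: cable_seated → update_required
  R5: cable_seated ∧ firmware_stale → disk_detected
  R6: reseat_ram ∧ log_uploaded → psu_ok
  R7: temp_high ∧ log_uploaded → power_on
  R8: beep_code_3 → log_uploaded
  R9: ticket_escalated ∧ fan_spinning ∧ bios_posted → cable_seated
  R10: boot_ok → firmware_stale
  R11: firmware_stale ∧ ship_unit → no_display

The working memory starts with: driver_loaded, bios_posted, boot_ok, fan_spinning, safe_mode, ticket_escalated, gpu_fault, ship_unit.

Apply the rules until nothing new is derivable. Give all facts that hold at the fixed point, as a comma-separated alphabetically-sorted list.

Round 1: R9 [ticket_escalated ∧ fan_spinning ∧ bios_posted → cable_seated]; R10 [boot_ok → firmware_stale]. Adds cable_seated, firmware_stale.
Round 2: R2 [firmware_stale → led_red]; R4 [cable_seated → update_required]; R5 [cable_seated ∧ firmware_stale → disk_detected]; R11 [firmware_stale ∧ ship_unit → no_display]. Adds led_red, update_required, disk_detected, no_display.
Round 3: R1 [disk_detected → beep_code_3]. Adds beep_code_3.
Round 4: R8 [beep_code_3 → log_uploaded]. Adds log_uploaded.

beep_code_3, bios_posted, boot_ok, cable_seated, disk_detected, driver_loaded, fan_spinning, firmware_stale, gpu_fault, led_red, log_uploaded, no_display, safe_mode, ship_unit, ticket_escalated, update_required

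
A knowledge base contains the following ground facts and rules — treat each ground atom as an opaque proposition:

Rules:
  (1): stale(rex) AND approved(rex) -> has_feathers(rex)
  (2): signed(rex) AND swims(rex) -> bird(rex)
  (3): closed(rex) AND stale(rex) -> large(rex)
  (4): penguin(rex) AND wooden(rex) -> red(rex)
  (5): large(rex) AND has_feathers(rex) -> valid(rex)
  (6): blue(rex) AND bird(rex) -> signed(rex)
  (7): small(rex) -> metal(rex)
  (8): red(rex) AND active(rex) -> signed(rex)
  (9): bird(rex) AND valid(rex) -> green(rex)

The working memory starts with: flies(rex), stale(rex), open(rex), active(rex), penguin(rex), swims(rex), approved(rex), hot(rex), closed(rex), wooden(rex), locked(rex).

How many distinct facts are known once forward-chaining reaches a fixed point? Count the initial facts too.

18

Round 1 — (1), (3), (4), derive has_feathers(rex), large(rex), red(rex).
Round 2 — (5), (8), derive valid(rex), signed(rex).
Round 3 — (2), derive bird(rex).
Round 4 — (9), derive green(rex).
Closure: {active(rex), approved(rex), bird(rex), closed(rex), flies(rex), green(rex), has_feathers(rex), hot(rex), large(rex), locked(rex), open(rex), penguin(rex), red(rex), signed(rex), stale(rex), swims(rex), valid(rex), wooden(rex)} — 18 facts.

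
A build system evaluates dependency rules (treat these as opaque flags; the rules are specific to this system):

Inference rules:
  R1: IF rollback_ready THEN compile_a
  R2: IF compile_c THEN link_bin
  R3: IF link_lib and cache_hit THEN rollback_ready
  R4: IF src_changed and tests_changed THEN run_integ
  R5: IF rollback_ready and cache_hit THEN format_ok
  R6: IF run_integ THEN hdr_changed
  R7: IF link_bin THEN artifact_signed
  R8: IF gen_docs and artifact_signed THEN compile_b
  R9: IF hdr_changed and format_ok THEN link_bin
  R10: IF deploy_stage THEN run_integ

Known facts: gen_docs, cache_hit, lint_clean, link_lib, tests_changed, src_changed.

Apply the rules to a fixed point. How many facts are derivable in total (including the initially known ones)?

14

[1] R3 [IF link_lib and cache_hit THEN rollback_ready]; R4 [IF src_changed and tests_changed THEN run_integ]. ⇒ new: rollback_ready, run_integ.
[2] R1 [IF rollback_ready THEN compile_a]; R5 [IF rollback_ready and cache_hit THEN format_ok]; R6 [IF run_integ THEN hdr_changed]. ⇒ new: compile_a, format_ok, hdr_changed.
[3] R9 [IF hdr_changed and format_ok THEN link_bin]. ⇒ new: link_bin.
[4] R7 [IF link_bin THEN artifact_signed]. ⇒ new: artifact_signed.
[5] R8 [IF gen_docs and artifact_signed THEN compile_b]. ⇒ new: compile_b.
Closure: {artifact_signed, cache_hit, compile_a, compile_b, format_ok, gen_docs, hdr_changed, link_bin, link_lib, lint_clean, rollback_ready, run_integ, src_changed, tests_changed} — 14 facts.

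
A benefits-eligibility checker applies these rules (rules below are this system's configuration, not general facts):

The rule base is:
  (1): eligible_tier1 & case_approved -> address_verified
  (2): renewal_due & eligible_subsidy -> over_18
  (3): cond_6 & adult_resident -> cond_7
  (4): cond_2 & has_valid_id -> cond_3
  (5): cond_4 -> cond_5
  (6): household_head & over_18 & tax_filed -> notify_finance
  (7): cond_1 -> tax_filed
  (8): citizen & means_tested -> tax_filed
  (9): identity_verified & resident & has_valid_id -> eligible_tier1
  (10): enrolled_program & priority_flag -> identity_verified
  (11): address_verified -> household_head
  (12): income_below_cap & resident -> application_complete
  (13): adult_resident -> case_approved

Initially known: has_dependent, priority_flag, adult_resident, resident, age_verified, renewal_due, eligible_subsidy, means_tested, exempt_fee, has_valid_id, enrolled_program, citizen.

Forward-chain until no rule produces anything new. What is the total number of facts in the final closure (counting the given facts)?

[1] (2) [renewal_due & eligible_subsidy -> over_18]; (8) [citizen & means_tested -> tax_filed]; (10) [enrolled_program & priority_flag -> identity_verified]; (13) [adult_resident -> case_approved]. ⇒ new: over_18, tax_filed, identity_verified, case_approved.
[2] (9) [identity_verified & resident & has_valid_id -> eligible_tier1]. ⇒ new: eligible_tier1.
[3] (1) [eligible_tier1 & case_approved -> address_verified]. ⇒ new: address_verified.
[4] (11) [address_verified -> household_head]. ⇒ new: household_head.
[5] (6) [household_head & over_18 & tax_filed -> notify_finance]. ⇒ new: notify_finance.
Closure: {address_verified, adult_resident, age_verified, case_approved, citizen, eligible_subsidy, eligible_tier1, enrolled_program, exempt_fee, has_dependent, has_valid_id, household_head, identity_verified, means_tested, notify_finance, over_18, priority_flag, renewal_due, resident, tax_filed} — 20 facts.

20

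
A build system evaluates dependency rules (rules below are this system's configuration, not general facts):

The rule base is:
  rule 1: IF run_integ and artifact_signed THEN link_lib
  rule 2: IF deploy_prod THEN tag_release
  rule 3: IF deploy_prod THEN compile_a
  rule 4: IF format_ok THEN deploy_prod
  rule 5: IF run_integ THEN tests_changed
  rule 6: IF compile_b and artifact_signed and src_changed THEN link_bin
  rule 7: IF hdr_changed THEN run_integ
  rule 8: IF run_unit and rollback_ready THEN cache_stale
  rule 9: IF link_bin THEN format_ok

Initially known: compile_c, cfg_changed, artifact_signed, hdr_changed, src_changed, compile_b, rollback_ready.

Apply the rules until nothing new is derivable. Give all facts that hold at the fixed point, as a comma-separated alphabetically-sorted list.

Round 1 — rule 6, rule 7, derive link_bin, run_integ.
Round 2 — rule 1, rule 5, rule 9, derive link_lib, tests_changed, format_ok.
Round 3 — rule 4, derive deploy_prod.
Round 4 — rule 2, rule 3, derive tag_release, compile_a.

artifact_signed, cfg_changed, compile_a, compile_b, compile_c, deploy_prod, format_ok, hdr_changed, link_bin, link_lib, rollback_ready, run_integ, src_changed, tag_release, tests_changed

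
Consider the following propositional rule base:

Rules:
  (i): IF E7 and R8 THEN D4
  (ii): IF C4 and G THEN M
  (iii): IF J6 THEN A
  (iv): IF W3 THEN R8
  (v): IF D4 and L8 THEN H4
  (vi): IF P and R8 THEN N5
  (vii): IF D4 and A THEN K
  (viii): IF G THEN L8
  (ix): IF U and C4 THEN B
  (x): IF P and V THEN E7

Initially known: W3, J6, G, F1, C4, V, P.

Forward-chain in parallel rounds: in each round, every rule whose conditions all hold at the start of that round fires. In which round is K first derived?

3

[1] (ii) [IF C4 and G THEN M]; (iii) [IF J6 THEN A]; (iv) [IF W3 THEN R8]; (viii) [IF G THEN L8]; (x) [IF P and V THEN E7]. ⇒ new: M, A, R8, L8, E7.
[2] (i) [IF E7 and R8 THEN D4]; (vi) [IF P and R8 THEN N5]. ⇒ new: D4, N5.
[3] (v) [IF D4 and L8 THEN H4]; (vii) [IF D4 and A THEN K]. ⇒ new: H4, K.
K first appears in round 3.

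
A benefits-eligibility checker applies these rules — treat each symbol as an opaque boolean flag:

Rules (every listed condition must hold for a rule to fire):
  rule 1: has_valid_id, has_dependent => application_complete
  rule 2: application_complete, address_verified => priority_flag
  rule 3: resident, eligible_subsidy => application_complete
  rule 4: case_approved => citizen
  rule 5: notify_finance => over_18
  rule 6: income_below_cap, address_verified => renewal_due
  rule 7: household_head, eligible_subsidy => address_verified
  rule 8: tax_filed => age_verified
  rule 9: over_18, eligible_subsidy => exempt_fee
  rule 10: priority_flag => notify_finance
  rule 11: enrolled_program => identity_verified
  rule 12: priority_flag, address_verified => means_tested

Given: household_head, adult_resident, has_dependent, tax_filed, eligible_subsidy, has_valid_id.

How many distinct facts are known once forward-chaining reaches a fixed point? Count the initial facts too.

14

[1] rule 1 [has_valid_id, has_dependent => application_complete]; rule 7 [household_head, eligible_subsidy => address_verified]; rule 8 [tax_filed => age_verified]. ⇒ new: application_complete, address_verified, age_verified.
[2] rule 2 [application_complete, address_verified => priority_flag]. ⇒ new: priority_flag.
[3] rule 10 [priority_flag => notify_finance]; rule 12 [priority_flag, address_verified => means_tested]. ⇒ new: notify_finance, means_tested.
[4] rule 5 [notify_finance => over_18]. ⇒ new: over_18.
[5] rule 9 [over_18, eligible_subsidy => exempt_fee]. ⇒ new: exempt_fee.
Closure: {address_verified, adult_resident, age_verified, application_complete, eligible_subsidy, exempt_fee, has_dependent, has_valid_id, household_head, means_tested, notify_finance, over_18, priority_flag, tax_filed} — 14 facts.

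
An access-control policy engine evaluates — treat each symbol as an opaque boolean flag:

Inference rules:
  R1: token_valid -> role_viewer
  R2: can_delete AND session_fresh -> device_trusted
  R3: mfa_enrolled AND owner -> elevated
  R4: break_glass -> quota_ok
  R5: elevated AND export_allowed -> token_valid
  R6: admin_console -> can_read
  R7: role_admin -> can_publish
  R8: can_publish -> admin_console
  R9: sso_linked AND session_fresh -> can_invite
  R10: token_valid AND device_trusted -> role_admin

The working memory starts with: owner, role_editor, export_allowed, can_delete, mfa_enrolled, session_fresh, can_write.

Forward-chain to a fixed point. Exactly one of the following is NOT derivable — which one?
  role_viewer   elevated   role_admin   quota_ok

quota_ok

Round 1 fires R2, R3, giving device_trusted, elevated.
Round 2 fires R5, giving token_valid.
Round 3 fires R1, R10, giving role_viewer, role_admin.
Round 4 fires R7, giving can_publish.
Round 5 fires R8, giving admin_console.
Round 6 fires R6, giving can_read.
Derived: role_admin (round 3), elevated (round 1), role_viewer (round 3). quota_ok never appears in any round.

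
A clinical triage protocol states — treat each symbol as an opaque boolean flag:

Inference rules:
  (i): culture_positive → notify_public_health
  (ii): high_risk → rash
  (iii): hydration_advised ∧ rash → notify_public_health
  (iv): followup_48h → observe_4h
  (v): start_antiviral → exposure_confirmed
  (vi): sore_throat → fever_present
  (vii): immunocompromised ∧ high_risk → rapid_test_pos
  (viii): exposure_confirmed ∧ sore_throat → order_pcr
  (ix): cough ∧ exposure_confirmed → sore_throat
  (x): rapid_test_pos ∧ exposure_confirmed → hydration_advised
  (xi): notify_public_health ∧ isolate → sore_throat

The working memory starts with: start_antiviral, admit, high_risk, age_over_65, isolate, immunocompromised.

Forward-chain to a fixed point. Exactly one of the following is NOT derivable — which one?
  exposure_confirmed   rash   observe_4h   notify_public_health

Round 1: (ii) [high_risk → rash]; (v) [start_antiviral → exposure_confirmed]; (vii) [immunocompromised ∧ high_risk → rapid_test_pos]. New: rash, exposure_confirmed, rapid_test_pos.
Round 2: (x) [rapid_test_pos ∧ exposure_confirmed → hydration_advised]. New: hydration_advised.
Round 3: (iii) [hydration_advised ∧ rash → notify_public_health]. New: notify_public_health.
Round 4: (xi) [notify_public_health ∧ isolate → sore_throat]. New: sore_throat.
Round 5: (vi) [sore_throat → fever_present]; (viii) [exposure_confirmed ∧ sore_throat → order_pcr]. New: fever_present, order_pcr.
Derived: exposure_confirmed (round 1), rash (round 1), notify_public_health (round 3). observe_4h never appears in any round.

observe_4h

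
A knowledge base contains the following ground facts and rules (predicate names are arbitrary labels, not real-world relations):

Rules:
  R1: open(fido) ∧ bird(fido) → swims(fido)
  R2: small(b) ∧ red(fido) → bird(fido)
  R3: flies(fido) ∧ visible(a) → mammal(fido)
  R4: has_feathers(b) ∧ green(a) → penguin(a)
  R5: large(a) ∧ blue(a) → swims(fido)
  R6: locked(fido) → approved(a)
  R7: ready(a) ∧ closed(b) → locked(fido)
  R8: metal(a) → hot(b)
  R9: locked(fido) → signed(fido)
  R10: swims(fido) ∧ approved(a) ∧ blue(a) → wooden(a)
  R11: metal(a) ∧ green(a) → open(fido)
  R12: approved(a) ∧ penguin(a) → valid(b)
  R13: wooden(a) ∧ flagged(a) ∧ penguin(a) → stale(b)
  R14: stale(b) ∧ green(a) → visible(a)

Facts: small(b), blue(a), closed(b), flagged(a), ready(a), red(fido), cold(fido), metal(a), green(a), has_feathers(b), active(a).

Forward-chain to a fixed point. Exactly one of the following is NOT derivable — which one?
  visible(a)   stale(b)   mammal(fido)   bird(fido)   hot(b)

Round 1: R2 [small(b) ∧ red(fido) → bird(fido)]; R4 [has_feathers(b) ∧ green(a) → penguin(a)]; R7 [ready(a) ∧ closed(b) → locked(fido)]; R8 [metal(a) → hot(b)]; R11 [metal(a) ∧ green(a) → open(fido)]. New: bird(fido), penguin(a), locked(fido), hot(b), open(fido).
Round 2: R1 [open(fido) ∧ bird(fido) → swims(fido)]; R6 [locked(fido) → approved(a)]; R9 [locked(fido) → signed(fido)]. New: swims(fido), approved(a), signed(fido).
Round 3: R10 [swims(fido) ∧ approved(a) ∧ blue(a) → wooden(a)]; R12 [approved(a) ∧ penguin(a) → valid(b)]. New: wooden(a), valid(b).
Round 4: R13 [wooden(a) ∧ flagged(a) ∧ penguin(a) → stale(b)]. New: stale(b).
Round 5: R14 [stale(b) ∧ green(a) → visible(a)]. New: visible(a).
Derived: visible(a) (round 5), bird(fido) (round 1), hot(b) (round 1), stale(b) (round 4). mammal(fido) never appears in any round.

mammal(fido)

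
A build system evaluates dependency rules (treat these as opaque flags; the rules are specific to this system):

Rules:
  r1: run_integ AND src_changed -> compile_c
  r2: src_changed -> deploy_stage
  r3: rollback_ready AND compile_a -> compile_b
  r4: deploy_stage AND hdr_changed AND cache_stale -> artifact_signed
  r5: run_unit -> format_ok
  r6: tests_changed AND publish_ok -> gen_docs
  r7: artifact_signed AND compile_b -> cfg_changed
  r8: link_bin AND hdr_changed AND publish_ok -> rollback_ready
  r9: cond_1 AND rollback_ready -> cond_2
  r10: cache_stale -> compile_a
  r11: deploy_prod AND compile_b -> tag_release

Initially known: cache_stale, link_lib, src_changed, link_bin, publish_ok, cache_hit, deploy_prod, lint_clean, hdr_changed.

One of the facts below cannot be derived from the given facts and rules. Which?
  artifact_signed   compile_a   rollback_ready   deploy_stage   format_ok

format_ok

Round 1 — r2, r8, r10, derive deploy_stage, rollback_ready, compile_a.
Round 2 — r3, r4, derive compile_b, artifact_signed.
Round 3 — r7, r11, derive cfg_changed, tag_release.
Derived: artifact_signed (round 2), compile_a (round 1), rollback_ready (round 1), deploy_stage (round 1). format_ok never appears in any round.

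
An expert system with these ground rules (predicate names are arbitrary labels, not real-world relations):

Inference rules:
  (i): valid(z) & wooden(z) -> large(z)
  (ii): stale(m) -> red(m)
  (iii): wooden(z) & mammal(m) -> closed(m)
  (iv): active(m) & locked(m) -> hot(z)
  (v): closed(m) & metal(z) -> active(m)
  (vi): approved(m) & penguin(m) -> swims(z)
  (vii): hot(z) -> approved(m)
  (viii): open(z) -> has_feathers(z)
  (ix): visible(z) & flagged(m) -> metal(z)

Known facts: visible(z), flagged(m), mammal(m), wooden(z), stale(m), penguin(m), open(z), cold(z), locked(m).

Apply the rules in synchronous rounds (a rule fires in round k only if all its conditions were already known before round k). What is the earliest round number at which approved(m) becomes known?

Round 1 — (ii), (iii), (viii), (ix), derive red(m), closed(m), has_feathers(z), metal(z).
Round 2 — (v), derive active(m).
Round 3 — (iv), derive hot(z).
Round 4 — (vii), derive approved(m).
approved(m) first appears in round 4.

4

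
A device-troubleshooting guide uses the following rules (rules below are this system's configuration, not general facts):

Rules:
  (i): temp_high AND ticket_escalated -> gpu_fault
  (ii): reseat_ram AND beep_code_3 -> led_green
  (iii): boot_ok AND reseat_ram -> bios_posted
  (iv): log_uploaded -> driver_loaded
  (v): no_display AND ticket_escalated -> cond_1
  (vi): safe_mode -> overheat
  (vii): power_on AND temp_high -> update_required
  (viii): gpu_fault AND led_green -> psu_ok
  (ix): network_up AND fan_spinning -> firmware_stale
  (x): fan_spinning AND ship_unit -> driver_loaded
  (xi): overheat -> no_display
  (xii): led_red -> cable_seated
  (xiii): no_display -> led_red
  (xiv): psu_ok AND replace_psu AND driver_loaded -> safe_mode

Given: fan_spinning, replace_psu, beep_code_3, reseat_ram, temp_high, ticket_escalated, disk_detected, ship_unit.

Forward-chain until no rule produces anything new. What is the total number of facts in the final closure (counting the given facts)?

Round 1 — (i), (ii), (x), derive gpu_fault, led_green, driver_loaded.
Round 2 — (viii), derive psu_ok.
Round 3 — (xiv), derive safe_mode.
Round 4 — (vi), derive overheat.
Round 5 — (xi), derive no_display.
Round 6 — (v), (xiii), derive cond_1, led_red.
Round 7 — (xii), derive cable_seated.
Closure: {beep_code_3, cable_seated, cond_1, disk_detected, driver_loaded, fan_spinning, gpu_fault, led_green, led_red, no_display, overheat, psu_ok, replace_psu, reseat_ram, safe_mode, ship_unit, temp_high, ticket_escalated} — 18 facts.

18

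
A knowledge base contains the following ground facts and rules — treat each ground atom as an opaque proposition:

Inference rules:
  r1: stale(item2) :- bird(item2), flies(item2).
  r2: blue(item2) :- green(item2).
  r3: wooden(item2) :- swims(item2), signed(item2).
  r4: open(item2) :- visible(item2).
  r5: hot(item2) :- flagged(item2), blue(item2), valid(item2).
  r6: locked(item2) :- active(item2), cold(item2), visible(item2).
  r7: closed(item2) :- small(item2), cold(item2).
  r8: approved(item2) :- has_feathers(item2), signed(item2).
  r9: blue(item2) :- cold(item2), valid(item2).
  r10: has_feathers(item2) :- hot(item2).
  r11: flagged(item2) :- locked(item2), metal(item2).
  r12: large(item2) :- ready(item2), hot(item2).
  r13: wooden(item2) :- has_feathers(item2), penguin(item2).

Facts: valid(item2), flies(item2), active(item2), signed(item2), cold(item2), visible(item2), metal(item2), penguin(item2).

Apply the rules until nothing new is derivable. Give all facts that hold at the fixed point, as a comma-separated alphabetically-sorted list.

active(item2), approved(item2), blue(item2), cold(item2), flagged(item2), flies(item2), has_feathers(item2), hot(item2), locked(item2), metal(item2), open(item2), penguin(item2), signed(item2), valid(item2), visible(item2), wooden(item2)

Round 1: r4 [open(item2) :- visible(item2).]; r6 [locked(item2) :- active(item2), cold(item2), visible(item2).]; r9 [blue(item2) :- cold(item2), valid(item2).]. New: open(item2), locked(item2), blue(item2).
Round 2: r11 [flagged(item2) :- locked(item2), metal(item2).]. New: flagged(item2).
Round 3: r5 [hot(item2) :- flagged(item2), blue(item2), valid(item2).]. New: hot(item2).
Round 4: r10 [has_feathers(item2) :- hot(item2).]. New: has_feathers(item2).
Round 5: r8 [approved(item2) :- has_feathers(item2), signed(item2).]; r13 [wooden(item2) :- has_feathers(item2), penguin(item2).]. New: approved(item2), wooden(item2).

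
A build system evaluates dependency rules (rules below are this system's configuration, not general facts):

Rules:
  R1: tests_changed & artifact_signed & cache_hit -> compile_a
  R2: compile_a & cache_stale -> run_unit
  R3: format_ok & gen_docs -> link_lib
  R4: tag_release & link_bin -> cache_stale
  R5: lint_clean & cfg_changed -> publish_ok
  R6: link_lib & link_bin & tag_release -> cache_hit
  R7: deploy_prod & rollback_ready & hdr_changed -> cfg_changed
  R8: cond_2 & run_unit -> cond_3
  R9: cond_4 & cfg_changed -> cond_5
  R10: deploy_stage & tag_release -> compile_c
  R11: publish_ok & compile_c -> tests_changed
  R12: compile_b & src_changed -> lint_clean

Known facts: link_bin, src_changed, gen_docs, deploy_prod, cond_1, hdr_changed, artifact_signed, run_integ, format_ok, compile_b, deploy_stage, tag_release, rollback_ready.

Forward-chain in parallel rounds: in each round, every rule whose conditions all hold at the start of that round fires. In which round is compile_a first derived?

4

Round 1 fires R3, R4, R7, R10, R12, giving link_lib, cache_stale, cfg_changed, compile_c, lint_clean.
Round 2 fires R5, R6, giving publish_ok, cache_hit.
Round 3 fires R11, giving tests_changed.
Round 4 fires R1, giving compile_a.
compile_a first appears in round 4.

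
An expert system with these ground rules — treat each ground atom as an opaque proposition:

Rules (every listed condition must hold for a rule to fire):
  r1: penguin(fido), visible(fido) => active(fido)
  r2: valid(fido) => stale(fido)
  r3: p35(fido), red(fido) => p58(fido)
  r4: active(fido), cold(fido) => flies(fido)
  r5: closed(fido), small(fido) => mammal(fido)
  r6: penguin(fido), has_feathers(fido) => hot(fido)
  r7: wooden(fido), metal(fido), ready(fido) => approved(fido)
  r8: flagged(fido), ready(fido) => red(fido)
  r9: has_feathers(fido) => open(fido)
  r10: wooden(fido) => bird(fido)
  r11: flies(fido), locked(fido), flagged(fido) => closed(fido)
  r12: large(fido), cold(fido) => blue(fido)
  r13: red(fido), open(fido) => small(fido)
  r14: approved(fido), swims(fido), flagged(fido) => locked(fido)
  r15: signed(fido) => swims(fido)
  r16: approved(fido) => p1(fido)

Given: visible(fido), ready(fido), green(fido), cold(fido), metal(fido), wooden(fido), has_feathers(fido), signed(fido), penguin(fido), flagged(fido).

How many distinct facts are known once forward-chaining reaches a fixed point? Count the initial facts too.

23

Round 1 fires r1, r6, r7, r8, r9, r10, r15, giving active(fido), hot(fido), approved(fido), red(fido), open(fido), bird(fido), swims(fido).
Round 2 fires r4, r13, r14, r16, giving flies(fido), small(fido), locked(fido), p1(fido).
Round 3 fires r11, giving closed(fido).
Round 4 fires r5, giving mammal(fido).
Closure: {active(fido), approved(fido), bird(fido), closed(fido), cold(fido), flagged(fido), flies(fido), green(fido), has_feathers(fido), hot(fido), locked(fido), mammal(fido), metal(fido), open(fido), p1(fido), penguin(fido), ready(fido), red(fido), signed(fido), small(fido), swims(fido), visible(fido), wooden(fido)} — 23 facts.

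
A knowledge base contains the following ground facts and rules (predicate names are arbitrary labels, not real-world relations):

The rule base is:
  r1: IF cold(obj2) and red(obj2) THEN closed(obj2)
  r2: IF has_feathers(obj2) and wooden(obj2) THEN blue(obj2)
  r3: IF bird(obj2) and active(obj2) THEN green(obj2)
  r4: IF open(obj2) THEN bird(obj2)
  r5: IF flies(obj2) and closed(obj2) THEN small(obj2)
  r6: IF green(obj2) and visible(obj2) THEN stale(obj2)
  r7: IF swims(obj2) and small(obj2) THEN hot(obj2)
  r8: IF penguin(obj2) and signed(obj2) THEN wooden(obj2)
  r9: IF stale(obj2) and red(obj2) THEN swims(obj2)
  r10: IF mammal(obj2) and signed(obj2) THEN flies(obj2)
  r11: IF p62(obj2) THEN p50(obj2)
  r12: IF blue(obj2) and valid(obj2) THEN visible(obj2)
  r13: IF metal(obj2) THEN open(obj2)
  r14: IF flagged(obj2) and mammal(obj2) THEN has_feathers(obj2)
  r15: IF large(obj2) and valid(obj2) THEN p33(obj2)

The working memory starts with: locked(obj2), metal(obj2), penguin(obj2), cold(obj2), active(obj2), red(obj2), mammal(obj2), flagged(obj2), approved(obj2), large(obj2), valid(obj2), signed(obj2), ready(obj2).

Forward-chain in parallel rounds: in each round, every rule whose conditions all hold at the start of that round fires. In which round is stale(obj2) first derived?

4

Round 1: r1 [IF cold(obj2) and red(obj2) THEN closed(obj2)]; r8 [IF penguin(obj2) and signed(obj2) THEN wooden(obj2)]; r10 [IF mammal(obj2) and signed(obj2) THEN flies(obj2)]; r13 [IF metal(obj2) THEN open(obj2)]; r14 [IF flagged(obj2) and mammal(obj2) THEN has_feathers(obj2)]; r15 [IF large(obj2) and valid(obj2) THEN p33(obj2)]. Adds closed(obj2), wooden(obj2), flies(obj2), open(obj2), has_feathers(obj2), p33(obj2).
Round 2: r2 [IF has_feathers(obj2) and wooden(obj2) THEN blue(obj2)]; r4 [IF open(obj2) THEN bird(obj2)]; r5 [IF flies(obj2) and closed(obj2) THEN small(obj2)]. Adds blue(obj2), bird(obj2), small(obj2).
Round 3: r3 [IF bird(obj2) and active(obj2) THEN green(obj2)]; r12 [IF blue(obj2) and valid(obj2) THEN visible(obj2)]. Adds green(obj2), visible(obj2).
Round 4: r6 [IF green(obj2) and visible(obj2) THEN stale(obj2)]. Adds stale(obj2).
stale(obj2) first appears in round 4.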